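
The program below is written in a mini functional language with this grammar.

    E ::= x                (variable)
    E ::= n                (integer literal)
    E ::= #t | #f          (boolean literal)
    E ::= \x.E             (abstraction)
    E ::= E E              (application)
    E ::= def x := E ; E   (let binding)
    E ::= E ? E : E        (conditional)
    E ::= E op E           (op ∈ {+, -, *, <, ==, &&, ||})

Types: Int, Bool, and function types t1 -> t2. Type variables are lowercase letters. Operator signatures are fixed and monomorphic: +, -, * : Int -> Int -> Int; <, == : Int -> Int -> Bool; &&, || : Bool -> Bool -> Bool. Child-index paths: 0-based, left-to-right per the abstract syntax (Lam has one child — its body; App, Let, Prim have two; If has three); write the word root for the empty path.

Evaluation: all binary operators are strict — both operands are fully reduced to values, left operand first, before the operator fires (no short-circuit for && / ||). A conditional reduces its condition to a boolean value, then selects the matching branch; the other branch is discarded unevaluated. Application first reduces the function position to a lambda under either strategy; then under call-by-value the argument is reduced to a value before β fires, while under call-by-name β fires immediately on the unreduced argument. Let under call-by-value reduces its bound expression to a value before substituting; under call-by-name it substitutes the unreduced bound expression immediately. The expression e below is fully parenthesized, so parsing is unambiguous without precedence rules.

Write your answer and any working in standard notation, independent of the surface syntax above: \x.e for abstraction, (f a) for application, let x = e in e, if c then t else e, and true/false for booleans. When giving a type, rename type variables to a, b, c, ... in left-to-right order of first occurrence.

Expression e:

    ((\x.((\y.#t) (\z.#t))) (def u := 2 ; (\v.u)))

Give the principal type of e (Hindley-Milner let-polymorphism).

Answer: Bool

Trace:
\y._ : b -> Bool
\z._ : c -> Bool
  unify b -> Bool ~ (c -> Bool) -> d
  unify b ~ c -> Bool
  unify Bool ~ d
_ _ : Bool
\x._ : a -> Bool
let u : Int
u : Int
\v._ : e -> Int
  unify a -> Bool ~ (e -> Int) -> f
  unify a ~ e -> Int
  unify Bool ~ f
_ _ : Bool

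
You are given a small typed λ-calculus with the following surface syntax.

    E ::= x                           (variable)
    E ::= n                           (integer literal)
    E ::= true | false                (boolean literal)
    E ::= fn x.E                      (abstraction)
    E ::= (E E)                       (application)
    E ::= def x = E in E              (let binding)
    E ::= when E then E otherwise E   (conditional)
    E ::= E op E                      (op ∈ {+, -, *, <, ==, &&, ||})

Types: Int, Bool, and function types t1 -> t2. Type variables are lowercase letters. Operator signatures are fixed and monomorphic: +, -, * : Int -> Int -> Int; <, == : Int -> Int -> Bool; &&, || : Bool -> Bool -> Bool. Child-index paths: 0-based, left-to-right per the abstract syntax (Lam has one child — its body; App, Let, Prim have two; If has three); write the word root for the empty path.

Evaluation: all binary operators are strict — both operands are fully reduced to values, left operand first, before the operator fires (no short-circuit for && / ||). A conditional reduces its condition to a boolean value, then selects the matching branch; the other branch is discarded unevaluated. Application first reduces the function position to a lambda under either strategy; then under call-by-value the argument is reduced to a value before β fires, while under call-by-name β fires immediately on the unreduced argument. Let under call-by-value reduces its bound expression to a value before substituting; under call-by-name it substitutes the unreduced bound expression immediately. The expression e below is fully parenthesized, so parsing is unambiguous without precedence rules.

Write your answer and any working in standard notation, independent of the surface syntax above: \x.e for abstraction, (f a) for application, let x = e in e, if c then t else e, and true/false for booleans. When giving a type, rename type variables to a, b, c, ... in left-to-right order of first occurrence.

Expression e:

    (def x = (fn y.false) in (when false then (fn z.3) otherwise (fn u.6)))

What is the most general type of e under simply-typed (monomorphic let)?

Answer: a -> Int

Trace:
\y._ : a -> Bool
let x : a -> Bool
  unify Bool ~ Bool
\z._ : b -> Int
\u._ : c -> Int
  unify b -> Int ~ c -> Int
  unify b ~ c
  unify Int ~ Int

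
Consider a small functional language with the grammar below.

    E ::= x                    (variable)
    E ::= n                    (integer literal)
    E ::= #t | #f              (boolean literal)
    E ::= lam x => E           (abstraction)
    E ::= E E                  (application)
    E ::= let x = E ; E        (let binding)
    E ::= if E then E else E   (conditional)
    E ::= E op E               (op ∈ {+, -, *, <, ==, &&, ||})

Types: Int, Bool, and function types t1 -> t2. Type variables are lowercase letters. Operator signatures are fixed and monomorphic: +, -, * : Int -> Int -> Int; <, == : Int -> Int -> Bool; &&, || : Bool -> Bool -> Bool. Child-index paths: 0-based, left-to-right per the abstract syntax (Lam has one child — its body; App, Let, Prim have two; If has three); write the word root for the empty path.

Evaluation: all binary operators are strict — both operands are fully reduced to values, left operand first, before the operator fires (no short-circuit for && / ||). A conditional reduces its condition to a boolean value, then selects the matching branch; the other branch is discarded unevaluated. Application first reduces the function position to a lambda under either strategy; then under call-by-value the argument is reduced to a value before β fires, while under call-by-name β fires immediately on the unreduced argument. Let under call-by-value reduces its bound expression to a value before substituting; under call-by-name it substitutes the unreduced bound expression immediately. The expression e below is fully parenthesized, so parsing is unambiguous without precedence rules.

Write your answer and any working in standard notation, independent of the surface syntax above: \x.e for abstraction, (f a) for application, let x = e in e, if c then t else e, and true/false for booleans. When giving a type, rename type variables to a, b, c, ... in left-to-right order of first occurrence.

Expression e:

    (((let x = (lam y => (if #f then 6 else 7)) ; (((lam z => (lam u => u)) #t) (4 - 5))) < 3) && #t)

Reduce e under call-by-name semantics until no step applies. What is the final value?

Answer: true

Derivation:
step 0: (((let x = (\y.(if false then 6 else 7)) in (((\z.(\u.u)) true) (4 - 5))) < 3) && true)
step 1: [let@0.0] (((((\z.(\u.u)) true) (4 - 5)) < 3) && true)
step 2: [beta@0.0.0] ((((\u.u) (4 - 5)) < 3) && true)
step 3: [beta@0.0] (((4 - 5) < 3) && true)
step 4: [delta@0.0] ((-1 < 3) && true)
step 5: [delta@0] (true && true)
step 6: [delta@root] true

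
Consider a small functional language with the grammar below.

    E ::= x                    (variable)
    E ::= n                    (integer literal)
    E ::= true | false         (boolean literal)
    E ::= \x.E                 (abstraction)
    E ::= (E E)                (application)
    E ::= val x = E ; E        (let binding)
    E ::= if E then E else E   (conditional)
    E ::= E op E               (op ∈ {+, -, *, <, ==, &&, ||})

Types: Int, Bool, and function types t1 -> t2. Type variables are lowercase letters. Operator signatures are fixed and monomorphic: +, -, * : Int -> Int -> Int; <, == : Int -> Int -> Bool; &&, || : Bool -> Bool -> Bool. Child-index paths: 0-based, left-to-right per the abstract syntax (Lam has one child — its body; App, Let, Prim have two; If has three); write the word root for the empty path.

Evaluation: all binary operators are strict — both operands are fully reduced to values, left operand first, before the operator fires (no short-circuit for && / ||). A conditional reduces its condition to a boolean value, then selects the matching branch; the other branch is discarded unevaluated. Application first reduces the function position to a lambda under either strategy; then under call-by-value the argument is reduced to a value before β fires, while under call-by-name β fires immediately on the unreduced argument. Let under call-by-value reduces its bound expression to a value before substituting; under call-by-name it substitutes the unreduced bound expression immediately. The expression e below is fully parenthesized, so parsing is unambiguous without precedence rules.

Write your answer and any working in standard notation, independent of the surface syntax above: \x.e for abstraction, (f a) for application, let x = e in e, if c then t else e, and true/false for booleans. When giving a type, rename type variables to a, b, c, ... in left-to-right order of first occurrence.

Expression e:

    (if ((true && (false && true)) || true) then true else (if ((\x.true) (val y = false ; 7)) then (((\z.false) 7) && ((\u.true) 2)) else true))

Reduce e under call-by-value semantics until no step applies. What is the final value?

Trace:
step 0: (if ((true && (false && true)) || true) then true else (if ((\x.true) (let y = false in 7)) then (((\z.false) 7) && ((\u.true) 2)) else true))
step 1: [delta@0.0.1] (if ((true && false) || true) then true else (if ((\x.true) (let y = false in 7)) then (((\z.false) 7) && ((\u.true) 2)) else true))
step 2: [delta@0.0] (if (false || true) then true else (if ((\x.true) (let y = false in 7)) then (((\z.false) 7) && ((\u.true) 2)) else true))
step 3: [delta@0] (if true then true else (if ((\x.true) (let y = false in 7)) then (((\z.false) 7) && ((\u.true) 2)) else true))
step 4: [if@root] true

Answer: true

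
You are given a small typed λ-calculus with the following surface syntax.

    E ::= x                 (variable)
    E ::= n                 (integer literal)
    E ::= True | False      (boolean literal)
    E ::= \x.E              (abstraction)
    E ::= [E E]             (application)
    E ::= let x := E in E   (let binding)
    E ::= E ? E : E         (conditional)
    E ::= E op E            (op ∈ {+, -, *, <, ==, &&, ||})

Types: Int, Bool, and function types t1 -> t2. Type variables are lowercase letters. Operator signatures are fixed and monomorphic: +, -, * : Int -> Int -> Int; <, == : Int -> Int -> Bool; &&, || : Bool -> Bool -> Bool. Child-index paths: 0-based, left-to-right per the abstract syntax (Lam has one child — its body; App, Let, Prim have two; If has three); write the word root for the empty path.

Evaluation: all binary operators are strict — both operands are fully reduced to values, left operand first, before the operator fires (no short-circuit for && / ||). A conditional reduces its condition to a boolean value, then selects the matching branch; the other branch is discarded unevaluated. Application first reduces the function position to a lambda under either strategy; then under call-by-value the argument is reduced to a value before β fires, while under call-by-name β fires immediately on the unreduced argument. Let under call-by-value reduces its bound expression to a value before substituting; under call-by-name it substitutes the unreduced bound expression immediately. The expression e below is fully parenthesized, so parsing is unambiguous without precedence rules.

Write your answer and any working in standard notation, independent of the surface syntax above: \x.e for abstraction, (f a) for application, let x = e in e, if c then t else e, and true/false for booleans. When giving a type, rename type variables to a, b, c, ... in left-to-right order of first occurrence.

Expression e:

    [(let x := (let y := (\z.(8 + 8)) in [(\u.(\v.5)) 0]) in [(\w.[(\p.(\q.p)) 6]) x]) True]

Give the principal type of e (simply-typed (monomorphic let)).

Answer: Int

Trace:
  unify Int ~ Int
  unify Int ~ Int
\z._ : a -> Int
let y : a -> Int
\v._ : c -> Int
\u._ : b -> c -> Int
  unify b -> c -> Int ~ Int -> d
  unify b ~ Int
  unify c -> Int ~ d
_ _ : c -> Int
let x : c -> Int
p : f
\q._ : g -> f
\p._ : f -> g -> f
  unify f -> g -> f ~ Int -> h
  unify f ~ Int
  unify g -> Int ~ h
_ _ : g -> Int
\w._ : e -> g -> Int
x : c -> Int
  unify e -> g -> Int ~ (c -> Int) -> i
  unify e ~ c -> Int
  unify g -> Int ~ i
_ _ : g -> Int
  unify g -> Int ~ Bool -> j
  unify g ~ Bool
  unify Int ~ j
_ _ : Int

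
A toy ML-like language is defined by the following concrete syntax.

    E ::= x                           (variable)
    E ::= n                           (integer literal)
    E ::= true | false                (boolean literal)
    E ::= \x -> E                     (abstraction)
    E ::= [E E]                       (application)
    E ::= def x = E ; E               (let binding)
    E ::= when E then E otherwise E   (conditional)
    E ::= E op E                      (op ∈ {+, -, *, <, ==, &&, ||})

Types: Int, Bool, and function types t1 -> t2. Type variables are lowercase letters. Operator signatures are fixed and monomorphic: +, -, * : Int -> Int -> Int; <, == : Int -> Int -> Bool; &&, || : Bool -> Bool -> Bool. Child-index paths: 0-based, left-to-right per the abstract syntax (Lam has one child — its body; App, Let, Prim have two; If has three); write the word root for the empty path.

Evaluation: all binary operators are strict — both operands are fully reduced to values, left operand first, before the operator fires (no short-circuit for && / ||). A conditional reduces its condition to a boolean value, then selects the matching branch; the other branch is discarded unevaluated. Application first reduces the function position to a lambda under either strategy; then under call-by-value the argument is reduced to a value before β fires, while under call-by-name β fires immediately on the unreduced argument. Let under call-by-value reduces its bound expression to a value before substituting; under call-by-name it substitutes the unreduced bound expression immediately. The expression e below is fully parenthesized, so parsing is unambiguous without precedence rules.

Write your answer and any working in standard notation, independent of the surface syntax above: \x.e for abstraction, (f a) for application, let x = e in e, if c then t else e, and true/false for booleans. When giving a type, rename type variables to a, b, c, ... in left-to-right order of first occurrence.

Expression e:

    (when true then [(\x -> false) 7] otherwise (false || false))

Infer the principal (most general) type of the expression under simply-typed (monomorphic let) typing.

Answer: Bool

Trace:
  unify Bool ~ Bool
\x._ : a -> Bool
  unify a -> Bool ~ Int -> b
  unify a ~ Int
  unify Bool ~ b
_ _ : Bool
  unify Bool ~ Bool
  unify Bool ~ Bool
  unify Bool ~ Bool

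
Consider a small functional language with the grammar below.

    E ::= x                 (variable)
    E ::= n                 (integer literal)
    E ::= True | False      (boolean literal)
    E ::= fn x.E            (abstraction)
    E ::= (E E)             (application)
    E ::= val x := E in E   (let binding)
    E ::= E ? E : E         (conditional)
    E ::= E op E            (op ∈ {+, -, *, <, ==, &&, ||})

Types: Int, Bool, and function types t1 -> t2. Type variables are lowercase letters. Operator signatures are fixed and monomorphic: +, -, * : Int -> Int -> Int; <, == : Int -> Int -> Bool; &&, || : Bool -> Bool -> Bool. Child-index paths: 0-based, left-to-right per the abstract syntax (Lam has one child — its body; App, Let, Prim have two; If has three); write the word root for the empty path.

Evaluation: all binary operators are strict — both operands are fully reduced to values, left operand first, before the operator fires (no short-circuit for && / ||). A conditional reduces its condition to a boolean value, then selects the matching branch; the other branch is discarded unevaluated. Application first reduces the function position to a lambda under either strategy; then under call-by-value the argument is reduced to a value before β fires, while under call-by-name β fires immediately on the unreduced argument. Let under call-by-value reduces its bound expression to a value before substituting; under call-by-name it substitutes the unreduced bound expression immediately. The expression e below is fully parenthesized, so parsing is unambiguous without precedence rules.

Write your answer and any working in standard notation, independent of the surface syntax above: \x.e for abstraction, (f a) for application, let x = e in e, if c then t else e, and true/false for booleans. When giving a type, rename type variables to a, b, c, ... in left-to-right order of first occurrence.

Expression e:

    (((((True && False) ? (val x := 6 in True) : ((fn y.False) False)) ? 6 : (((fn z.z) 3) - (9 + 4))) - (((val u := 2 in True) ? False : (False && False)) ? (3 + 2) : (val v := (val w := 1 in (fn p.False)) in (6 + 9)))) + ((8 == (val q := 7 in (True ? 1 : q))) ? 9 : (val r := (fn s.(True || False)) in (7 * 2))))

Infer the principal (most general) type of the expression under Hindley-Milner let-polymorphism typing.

Trace:
  unify Bool ~ Bool
  unify Bool ~ Bool
  unify Bool ~ Bool
let x : Int
\y._ : a -> Bool
  unify a -> Bool ~ Bool -> b
  unify a ~ Bool
  unify Bool ~ b
_ _ : Bool
  unify Bool ~ Bool
  unify Bool ~ Bool
z : c
\z._ : c -> c
  unify c -> c ~ Int -> d
  unify c ~ Int
  unify Int ~ d
_ _ : Int
  unify Int ~ Int
  unify Int ~ Int
  unify Int ~ Int
  unify Int ~ Int
  unify Int ~ Int
  unify Int ~ Int
let u : Int
  unify Bool ~ Bool
  unify Bool ~ Bool
  unify Bool ~ Bool
  unify Bool ~ Bool
  unify Bool ~ Bool
  unify Int ~ Int
  unify Int ~ Int
let w : Int
\p._ : e -> Bool
let v : forall. e -> Bool
  unify Int ~ Int
  unify Int ~ Int
  unify Int ~ Int
  unify Int ~ Int
  unify Int ~ Int
  unify Int ~ Int
let q : Int
  unify Bool ~ Bool
q : Int
  unify Int ~ Int
  unify Int ~ Int
  unify Bool ~ Bool
  unify Bool ~ Bool
  unify Bool ~ Bool
\s._ : f -> Bool
let r : forall. f -> Bool
  unify Int ~ Int
  unify Int ~ Int
  unify Int ~ Int
  unify Int ~ Int

Answer: Int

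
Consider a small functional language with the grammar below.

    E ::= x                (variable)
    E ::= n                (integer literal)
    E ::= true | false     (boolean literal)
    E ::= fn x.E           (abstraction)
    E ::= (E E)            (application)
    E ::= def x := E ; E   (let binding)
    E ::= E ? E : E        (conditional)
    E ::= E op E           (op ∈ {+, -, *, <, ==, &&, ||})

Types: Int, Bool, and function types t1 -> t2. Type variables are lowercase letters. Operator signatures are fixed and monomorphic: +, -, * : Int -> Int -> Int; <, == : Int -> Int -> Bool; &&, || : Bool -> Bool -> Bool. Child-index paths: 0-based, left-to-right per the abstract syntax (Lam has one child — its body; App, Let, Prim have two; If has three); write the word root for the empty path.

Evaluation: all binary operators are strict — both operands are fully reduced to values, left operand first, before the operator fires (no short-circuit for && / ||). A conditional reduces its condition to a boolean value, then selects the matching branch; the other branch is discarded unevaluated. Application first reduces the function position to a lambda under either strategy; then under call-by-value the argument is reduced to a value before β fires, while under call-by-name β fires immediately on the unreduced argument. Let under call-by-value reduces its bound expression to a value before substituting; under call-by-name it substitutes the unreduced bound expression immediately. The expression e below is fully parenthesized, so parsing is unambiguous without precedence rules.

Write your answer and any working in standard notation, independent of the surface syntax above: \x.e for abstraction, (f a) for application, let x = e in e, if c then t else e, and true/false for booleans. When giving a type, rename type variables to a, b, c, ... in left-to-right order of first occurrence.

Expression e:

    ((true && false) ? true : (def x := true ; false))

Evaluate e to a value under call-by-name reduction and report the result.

Answer: false

Trace:
step 0: (if (true && false) then true else (let x = true in false))
step 1: [delta@0] (if false then true else (let x = true in false))
step 2: [if@root] (let x = true in false)
step 3: [let@root] false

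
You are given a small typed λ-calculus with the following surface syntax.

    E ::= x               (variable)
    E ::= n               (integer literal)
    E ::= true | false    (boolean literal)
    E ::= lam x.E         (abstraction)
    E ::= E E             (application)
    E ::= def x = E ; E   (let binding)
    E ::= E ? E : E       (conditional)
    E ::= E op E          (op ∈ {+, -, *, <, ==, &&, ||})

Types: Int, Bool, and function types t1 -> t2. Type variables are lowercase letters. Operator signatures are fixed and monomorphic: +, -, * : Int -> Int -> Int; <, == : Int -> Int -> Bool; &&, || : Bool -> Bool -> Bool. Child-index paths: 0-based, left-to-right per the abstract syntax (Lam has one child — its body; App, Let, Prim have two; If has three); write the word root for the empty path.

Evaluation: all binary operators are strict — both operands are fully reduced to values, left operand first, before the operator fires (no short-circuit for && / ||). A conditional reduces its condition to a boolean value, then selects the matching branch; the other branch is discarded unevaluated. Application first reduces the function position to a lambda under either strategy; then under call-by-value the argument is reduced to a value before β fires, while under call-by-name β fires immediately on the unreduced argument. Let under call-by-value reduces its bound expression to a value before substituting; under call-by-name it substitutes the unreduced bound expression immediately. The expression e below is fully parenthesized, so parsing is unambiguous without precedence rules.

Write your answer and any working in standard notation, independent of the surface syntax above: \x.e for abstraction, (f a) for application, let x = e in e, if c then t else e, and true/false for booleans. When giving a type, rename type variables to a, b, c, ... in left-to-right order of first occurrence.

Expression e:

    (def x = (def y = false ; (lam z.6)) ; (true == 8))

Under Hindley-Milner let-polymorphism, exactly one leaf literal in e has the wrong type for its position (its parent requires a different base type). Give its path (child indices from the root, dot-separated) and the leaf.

Trace:
let y : Bool
\z._ : a -> Int
let x : forall. a -> Int
  unify Bool ~ Int
  FAIL: mismatch Bool ~ Int

Answer: 1.0 : true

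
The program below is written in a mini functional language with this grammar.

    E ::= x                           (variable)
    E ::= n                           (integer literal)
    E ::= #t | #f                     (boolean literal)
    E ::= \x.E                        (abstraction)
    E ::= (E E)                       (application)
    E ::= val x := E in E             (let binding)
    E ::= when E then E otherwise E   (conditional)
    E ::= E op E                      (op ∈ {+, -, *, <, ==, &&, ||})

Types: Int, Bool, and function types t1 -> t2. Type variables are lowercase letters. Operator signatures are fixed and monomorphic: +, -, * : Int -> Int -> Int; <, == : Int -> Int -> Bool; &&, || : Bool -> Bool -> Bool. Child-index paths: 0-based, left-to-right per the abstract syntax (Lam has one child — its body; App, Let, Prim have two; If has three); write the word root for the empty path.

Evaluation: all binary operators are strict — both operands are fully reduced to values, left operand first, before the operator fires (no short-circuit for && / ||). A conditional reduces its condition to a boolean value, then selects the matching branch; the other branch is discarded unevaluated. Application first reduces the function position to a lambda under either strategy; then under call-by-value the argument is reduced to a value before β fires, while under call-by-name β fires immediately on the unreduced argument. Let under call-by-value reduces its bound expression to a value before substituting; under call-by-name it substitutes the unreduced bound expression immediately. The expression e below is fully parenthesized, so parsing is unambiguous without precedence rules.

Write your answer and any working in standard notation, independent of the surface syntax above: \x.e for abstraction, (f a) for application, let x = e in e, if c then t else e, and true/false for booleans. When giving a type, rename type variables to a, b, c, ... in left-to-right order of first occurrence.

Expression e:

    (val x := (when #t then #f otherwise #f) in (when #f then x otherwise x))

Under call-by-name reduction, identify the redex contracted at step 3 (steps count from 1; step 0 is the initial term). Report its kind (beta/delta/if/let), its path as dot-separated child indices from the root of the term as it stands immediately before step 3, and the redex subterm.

Answer: if at root : (if true then false else false)

Derivation:
step 0: (let x = (if true then false else false) in (if false then x else x))
step 1: [let@root] (if false then (if true then false else false) else (if true then false else false))
step 2: [if@root] (if true then false else false)
step 3: [if@root] false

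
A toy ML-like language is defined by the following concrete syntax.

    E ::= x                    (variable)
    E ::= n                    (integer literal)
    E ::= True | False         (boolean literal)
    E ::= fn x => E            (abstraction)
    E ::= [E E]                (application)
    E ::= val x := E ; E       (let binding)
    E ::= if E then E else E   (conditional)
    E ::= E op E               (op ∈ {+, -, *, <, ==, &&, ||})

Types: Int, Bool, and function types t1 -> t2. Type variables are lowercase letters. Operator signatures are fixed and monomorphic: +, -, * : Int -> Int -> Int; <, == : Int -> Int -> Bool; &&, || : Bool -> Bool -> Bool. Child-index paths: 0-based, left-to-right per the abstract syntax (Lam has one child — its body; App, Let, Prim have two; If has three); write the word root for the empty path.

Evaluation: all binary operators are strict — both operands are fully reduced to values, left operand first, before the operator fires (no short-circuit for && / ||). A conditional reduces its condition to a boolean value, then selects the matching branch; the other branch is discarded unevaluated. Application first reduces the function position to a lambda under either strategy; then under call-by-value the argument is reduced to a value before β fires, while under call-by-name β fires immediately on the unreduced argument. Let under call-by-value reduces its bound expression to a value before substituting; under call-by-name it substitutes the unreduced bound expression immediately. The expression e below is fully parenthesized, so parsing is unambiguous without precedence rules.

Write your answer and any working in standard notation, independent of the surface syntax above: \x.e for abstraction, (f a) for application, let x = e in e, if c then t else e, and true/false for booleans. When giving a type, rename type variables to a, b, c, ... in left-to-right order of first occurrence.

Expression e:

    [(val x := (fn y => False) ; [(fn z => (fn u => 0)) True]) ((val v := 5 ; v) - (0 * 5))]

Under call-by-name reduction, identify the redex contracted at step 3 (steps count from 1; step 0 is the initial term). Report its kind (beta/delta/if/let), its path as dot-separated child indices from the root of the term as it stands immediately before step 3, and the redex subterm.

Answer: beta at root : ((\u.0) ((let v = 5 in v) - (0 * 5)))

Derivation:
step 0: ((let x = (\y.false) in ((\z.(\u.0)) true)) ((let v = 5 in v) - (0 * 5)))
step 1: [let@0] (((\z.(\u.0)) true) ((let v = 5 in v) - (0 * 5)))
step 2: [beta@0] ((\u.0) ((let v = 5 in v) - (0 * 5)))
step 3: [beta@root] 0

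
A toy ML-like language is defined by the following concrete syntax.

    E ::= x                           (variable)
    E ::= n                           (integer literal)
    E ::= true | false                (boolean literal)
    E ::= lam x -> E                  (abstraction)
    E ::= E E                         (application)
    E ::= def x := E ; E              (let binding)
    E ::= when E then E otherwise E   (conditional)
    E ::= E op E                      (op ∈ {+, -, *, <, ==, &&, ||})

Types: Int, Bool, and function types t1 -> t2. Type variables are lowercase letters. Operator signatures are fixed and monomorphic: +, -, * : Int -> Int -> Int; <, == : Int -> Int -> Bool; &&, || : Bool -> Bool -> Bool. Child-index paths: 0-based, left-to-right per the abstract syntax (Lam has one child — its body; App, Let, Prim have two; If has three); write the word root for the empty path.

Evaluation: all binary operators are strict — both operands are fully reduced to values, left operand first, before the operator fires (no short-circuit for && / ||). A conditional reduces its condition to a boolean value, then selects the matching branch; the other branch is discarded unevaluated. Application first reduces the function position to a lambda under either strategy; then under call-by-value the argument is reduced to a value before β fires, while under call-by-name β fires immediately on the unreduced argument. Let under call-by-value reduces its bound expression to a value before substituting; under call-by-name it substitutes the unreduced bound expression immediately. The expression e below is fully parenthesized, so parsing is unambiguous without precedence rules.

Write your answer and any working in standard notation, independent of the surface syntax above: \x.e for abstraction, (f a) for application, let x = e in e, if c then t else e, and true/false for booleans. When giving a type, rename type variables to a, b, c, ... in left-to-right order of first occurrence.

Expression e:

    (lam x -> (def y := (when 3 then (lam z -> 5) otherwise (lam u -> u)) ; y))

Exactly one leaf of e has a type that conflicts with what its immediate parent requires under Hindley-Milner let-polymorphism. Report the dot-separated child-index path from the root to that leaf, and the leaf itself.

Trace:
  unify Int ~ Bool
  FAIL: mismatch Int ~ Bool

Answer: 0.0.0 : 3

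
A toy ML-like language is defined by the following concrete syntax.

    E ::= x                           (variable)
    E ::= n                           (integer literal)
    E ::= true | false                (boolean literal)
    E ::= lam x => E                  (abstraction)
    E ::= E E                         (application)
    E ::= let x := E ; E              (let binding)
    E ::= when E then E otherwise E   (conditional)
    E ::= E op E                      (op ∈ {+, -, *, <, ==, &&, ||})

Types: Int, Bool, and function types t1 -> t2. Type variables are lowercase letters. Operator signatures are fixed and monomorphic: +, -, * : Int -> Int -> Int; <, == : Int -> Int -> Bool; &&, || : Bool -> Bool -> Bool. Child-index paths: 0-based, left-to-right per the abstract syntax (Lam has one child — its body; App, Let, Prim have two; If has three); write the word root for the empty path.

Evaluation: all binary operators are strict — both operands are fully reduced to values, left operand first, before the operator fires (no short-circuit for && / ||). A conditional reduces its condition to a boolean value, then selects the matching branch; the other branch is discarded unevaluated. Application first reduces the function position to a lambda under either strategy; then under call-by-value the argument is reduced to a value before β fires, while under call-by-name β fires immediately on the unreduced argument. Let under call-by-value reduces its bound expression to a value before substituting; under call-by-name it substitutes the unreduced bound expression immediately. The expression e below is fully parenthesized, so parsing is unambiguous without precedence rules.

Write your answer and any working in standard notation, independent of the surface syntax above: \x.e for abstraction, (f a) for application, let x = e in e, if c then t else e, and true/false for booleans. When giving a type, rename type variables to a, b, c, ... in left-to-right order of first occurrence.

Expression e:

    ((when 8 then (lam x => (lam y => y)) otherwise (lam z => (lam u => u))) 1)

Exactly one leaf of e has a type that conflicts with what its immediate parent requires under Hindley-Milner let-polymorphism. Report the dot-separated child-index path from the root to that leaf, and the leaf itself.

Derivation:
  unify Int ~ Bool
  FAIL: mismatch Int ~ Bool

Answer: 0.0 : 8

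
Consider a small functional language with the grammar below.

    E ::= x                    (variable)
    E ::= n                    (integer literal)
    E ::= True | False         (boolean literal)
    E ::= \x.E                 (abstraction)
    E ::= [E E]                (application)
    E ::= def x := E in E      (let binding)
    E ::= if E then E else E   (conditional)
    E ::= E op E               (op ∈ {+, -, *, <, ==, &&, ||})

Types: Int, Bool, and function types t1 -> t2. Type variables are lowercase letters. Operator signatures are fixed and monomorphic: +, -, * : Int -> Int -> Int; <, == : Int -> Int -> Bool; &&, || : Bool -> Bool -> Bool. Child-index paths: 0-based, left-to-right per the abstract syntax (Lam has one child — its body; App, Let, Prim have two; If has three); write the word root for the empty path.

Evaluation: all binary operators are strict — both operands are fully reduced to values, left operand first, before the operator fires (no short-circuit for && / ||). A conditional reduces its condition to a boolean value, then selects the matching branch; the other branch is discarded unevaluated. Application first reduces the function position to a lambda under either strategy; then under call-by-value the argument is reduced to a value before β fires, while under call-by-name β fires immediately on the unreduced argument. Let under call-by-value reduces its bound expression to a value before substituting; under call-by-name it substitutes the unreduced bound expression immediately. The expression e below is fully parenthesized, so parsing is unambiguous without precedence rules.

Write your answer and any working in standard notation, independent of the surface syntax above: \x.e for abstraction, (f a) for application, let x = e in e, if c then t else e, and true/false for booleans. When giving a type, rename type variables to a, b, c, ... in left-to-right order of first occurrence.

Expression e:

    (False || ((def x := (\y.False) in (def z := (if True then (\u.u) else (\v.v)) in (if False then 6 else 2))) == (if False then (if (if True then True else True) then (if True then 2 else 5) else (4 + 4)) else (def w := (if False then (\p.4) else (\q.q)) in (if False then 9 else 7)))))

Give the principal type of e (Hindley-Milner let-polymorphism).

Derivation:
  unify Bool ~ Bool
\y._ : a -> Bool
let x : forall. a -> Bool
  unify Bool ~ Bool
u : b
\u._ : b -> b
v : c
\v._ : c -> c
  unify b -> b ~ c -> c
  unify b ~ c
  unify c ~ c
let z : forall. c -> c
  unify Bool ~ Bool
  unify Int ~ Int
  unify Int ~ Int
  unify Bool ~ Bool
  unify Bool ~ Bool
  unify Bool ~ Bool
  unify Bool ~ Bool
  unify Bool ~ Bool
  unify Int ~ Int
  unify Int ~ Int
  unify Int ~ Int
  unify Int ~ Int
  unify Bool ~ Bool
\p._ : d -> Int
q : e
\q._ : e -> e
  unify d -> Int ~ e -> e
  unify d ~ e
  unify Int ~ e
let w : Int -> Int
  unify Bool ~ Bool
  unify Int ~ Int
  unify Int ~ Int
  unify Int ~ Int
  unify Bool ~ Bool

Answer: Bool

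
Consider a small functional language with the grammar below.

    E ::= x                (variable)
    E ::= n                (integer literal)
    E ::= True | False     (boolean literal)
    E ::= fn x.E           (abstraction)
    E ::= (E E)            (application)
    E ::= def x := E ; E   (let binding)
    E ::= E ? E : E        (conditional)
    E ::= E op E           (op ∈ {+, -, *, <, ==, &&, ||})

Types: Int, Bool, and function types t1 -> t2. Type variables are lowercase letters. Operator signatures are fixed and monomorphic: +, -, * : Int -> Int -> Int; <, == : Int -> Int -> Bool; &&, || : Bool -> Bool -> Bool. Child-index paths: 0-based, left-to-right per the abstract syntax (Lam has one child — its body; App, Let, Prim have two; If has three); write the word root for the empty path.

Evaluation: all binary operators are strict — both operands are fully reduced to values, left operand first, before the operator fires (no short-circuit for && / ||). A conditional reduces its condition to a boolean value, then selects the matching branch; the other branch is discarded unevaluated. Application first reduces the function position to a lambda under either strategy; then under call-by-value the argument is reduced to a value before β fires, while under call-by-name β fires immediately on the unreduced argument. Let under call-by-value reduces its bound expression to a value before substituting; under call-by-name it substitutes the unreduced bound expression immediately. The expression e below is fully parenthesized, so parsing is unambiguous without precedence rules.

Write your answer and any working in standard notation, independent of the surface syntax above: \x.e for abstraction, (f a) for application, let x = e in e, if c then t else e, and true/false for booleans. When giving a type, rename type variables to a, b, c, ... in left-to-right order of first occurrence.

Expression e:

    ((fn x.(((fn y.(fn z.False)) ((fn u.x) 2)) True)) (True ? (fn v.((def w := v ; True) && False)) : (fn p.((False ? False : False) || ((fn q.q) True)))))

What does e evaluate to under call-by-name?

Working:
step 0: ((\x.(((\y.(\z.false)) ((\u.x) 2)) true)) (if true then (\v.((let w = v in true) && false)) else (\p.((if false then false else false) || ((\q.q) true)))))
step 1: [beta@root] (((\y.(\z.false)) ((\u.(if true then (\v.((let w = v in true) && false)) else (\p.((if false then false else false) || ((\q.q) true))))) 2)) true)
step 2: [beta@0] ((\z.false) true)
step 3: [beta@root] false

Answer: false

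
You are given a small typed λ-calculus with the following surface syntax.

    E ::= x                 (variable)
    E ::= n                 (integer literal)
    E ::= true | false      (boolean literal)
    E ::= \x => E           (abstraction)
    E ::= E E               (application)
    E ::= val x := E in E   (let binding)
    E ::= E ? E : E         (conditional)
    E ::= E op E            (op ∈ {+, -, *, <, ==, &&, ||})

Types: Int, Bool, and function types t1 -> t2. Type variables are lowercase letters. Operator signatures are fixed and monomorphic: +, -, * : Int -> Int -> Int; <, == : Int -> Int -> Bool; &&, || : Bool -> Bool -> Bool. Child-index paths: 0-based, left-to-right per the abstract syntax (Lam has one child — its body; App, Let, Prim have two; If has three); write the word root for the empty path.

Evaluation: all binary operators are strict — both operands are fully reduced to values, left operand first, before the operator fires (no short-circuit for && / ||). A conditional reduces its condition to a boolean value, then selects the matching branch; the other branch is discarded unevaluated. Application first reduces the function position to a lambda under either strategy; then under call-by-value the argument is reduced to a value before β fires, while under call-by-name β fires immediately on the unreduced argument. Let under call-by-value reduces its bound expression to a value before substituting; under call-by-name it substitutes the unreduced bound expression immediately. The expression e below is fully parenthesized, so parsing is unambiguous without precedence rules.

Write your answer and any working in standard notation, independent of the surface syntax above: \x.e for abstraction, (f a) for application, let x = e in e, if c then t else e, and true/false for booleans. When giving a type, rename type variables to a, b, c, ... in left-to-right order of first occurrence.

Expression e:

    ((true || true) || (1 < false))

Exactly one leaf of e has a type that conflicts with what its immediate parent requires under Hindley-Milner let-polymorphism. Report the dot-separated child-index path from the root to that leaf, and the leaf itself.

Answer: 1.1 : false

Trace:
  unify Bool ~ Bool
  unify Bool ~ Bool
  unify Bool ~ Bool
  unify Int ~ Int
  unify Bool ~ Int
  FAIL: mismatch Bool ~ Int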